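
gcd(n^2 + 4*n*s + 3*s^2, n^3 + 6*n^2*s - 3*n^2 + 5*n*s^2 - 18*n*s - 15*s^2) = n + s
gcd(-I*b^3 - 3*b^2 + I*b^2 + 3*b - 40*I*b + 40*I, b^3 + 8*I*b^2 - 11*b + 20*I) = b + 5*I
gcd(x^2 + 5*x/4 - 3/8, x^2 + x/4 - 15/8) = x + 3/2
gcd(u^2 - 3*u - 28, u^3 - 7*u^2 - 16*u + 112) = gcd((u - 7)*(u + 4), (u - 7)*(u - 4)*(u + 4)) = u^2 - 3*u - 28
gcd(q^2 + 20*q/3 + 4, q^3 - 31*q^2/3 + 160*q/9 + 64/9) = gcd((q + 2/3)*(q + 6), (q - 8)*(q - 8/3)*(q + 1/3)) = 1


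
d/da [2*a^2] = 4*a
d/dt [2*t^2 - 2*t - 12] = 4*t - 2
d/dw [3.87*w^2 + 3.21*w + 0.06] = 7.74*w + 3.21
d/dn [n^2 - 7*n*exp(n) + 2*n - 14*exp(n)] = -7*n*exp(n) + 2*n - 21*exp(n) + 2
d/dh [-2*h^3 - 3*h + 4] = -6*h^2 - 3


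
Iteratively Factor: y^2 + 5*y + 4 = (y + 4)*(y + 1)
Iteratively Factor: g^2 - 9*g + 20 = (g - 4)*(g - 5)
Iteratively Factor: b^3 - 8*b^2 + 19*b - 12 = (b - 4)*(b^2 - 4*b + 3) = (b - 4)*(b - 1)*(b - 3)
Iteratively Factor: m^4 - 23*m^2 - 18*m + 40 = (m - 1)*(m^3 + m^2 - 22*m - 40) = (m - 1)*(m + 4)*(m^2 - 3*m - 10) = (m - 1)*(m + 2)*(m + 4)*(m - 5)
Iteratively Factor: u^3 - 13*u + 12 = (u - 3)*(u^2 + 3*u - 4) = (u - 3)*(u - 1)*(u + 4)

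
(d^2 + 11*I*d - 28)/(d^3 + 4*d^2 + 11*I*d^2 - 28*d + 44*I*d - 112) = 1/(d + 4)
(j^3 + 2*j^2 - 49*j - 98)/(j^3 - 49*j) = (j + 2)/j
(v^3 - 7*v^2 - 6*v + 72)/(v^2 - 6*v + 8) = (v^2 - 3*v - 18)/(v - 2)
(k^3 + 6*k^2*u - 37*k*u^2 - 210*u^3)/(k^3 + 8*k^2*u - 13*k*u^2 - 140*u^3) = (-k + 6*u)/(-k + 4*u)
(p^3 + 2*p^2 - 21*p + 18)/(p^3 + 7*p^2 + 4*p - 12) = (p - 3)/(p + 2)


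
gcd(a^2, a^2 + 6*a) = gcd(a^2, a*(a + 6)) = a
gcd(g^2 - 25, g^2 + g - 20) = g + 5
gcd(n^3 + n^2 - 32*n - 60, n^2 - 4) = n + 2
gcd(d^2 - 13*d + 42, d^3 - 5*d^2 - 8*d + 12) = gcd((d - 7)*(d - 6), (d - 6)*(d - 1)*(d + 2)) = d - 6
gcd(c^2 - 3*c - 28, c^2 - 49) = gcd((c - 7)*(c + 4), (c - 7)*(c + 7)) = c - 7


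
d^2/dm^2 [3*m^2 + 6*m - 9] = 6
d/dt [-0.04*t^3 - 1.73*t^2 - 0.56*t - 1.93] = -0.12*t^2 - 3.46*t - 0.56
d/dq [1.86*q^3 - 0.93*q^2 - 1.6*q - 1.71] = 5.58*q^2 - 1.86*q - 1.6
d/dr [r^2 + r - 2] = 2*r + 1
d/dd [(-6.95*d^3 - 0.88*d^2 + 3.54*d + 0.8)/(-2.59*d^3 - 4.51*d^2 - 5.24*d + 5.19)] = (29.0653*d^4 + 91.1732*d^3 - 81.4189*d^2 - 1.9184*d + 22.5646)/(6.7081*d^6 + 23.3618*d^5 + 47.4833*d^4 + 20.3806*d^3 - 19.3562*d^2 - 54.3912*d + 26.9361)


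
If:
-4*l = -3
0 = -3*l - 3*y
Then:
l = 3/4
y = -3/4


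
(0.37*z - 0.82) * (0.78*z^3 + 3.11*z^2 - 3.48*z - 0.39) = 0.2886*z^4 + 0.5111*z^3 - 3.8378*z^2 + 2.7093*z + 0.3198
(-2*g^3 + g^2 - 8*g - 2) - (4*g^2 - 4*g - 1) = -2*g^3 - 3*g^2 - 4*g - 1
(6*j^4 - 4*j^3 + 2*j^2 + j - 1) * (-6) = -36*j^4 + 24*j^3 - 12*j^2 - 6*j + 6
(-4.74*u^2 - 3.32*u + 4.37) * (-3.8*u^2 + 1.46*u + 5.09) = 18.012*u^4 + 5.6956*u^3 - 45.5798*u^2 - 10.5186*u + 22.2433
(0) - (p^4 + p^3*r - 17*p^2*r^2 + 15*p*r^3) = -p^4 - p^3*r + 17*p^2*r^2 - 15*p*r^3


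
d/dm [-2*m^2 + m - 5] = 1 - 4*m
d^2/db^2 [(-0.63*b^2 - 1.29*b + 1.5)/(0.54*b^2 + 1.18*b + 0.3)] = (2.22044604925031e-16*b^4 + 0.0505440000000013*b^3 + 3.23676*b^2 + 6.98868*b + 4.49112)/(0.157464*b^6 + 1.032264*b^5 + 2.518128*b^4 + 2.789992*b^3 + 1.39896*b^2 + 0.3186*b + 0.027)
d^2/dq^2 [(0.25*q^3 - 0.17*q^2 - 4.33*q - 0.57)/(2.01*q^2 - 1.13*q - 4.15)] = (-30.950308*q^3 - 15.291222*q^2 - 183.110574*q + 23.790444)/(8.120601*q^6 - 13.695939*q^5 - 42.599538*q^4 + 55.112473*q^3 + 87.95427*q^2 - 58.384275*q - 71.473375)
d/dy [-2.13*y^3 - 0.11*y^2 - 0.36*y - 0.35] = -6.39*y^2 - 0.22*y - 0.36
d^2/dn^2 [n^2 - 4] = 2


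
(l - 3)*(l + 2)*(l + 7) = l^3 + 6*l^2 - 13*l - 42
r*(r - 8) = r^2 - 8*r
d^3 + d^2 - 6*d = d*(d - 2)*(d + 3)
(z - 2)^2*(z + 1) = z^3 - 3*z^2 + 4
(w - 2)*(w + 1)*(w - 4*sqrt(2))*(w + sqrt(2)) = w^4 - 3*sqrt(2)*w^3 - w^3 - 10*w^2 + 3*sqrt(2)*w^2 + 8*w + 6*sqrt(2)*w + 16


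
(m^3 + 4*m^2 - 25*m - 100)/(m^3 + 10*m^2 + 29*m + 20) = (m - 5)/(m + 1)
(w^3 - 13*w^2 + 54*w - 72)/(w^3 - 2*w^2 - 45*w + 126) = (w - 4)/(w + 7)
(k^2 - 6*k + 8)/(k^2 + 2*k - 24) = (k - 2)/(k + 6)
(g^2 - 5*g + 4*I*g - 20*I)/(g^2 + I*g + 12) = (g - 5)/(g - 3*I)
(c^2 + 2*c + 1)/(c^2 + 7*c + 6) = (c + 1)/(c + 6)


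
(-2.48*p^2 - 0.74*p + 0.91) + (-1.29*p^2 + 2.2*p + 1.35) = -3.77*p^2 + 1.46*p + 2.26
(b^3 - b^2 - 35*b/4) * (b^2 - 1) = b^5 - b^4 - 39*b^3/4 + b^2 + 35*b/4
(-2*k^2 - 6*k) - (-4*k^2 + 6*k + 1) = 2*k^2 - 12*k - 1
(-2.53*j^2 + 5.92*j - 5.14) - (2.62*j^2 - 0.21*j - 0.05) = -5.15*j^2 + 6.13*j - 5.09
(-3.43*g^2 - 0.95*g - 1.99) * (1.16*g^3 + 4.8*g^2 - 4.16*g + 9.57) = -3.9788*g^5 - 17.566*g^4 + 7.4004*g^3 - 38.4251*g^2 - 0.8131*g - 19.0443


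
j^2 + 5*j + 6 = (j + 2)*(j + 3)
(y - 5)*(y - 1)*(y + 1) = y^3 - 5*y^2 - y + 5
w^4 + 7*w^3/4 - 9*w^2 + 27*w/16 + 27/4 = (w - 3/2)^2*(w + 3/4)*(w + 4)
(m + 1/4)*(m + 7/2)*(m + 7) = m^3 + 43*m^2/4 + 217*m/8 + 49/8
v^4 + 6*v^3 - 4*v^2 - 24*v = v*(v - 2)*(v + 2)*(v + 6)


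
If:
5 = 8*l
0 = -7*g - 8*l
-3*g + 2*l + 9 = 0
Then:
No Solution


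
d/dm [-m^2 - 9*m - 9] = -2*m - 9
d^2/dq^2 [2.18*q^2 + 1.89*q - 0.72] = 4.36000000000000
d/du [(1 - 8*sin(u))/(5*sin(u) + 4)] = -37*cos(u)/(5*sin(u) + 4)^2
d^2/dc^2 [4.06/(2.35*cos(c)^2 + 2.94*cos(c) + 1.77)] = (-89.6854*(1 - cos(c)^2)^2 - 84.1516200000001*cos(c)^3 - 12.385436*cos(c)^2 + 189.430668*cos(c) + 126.096292)/(2.35*cos(c)^2 + 2.94*cos(c) + 1.77)^3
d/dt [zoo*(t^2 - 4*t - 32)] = zoo*(t - 2)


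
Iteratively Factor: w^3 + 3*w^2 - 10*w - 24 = (w + 2)*(w^2 + w - 12) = (w - 3)*(w + 2)*(w + 4)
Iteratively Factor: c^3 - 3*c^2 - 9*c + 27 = (c - 3)*(c^2 - 9) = (c - 3)^2*(c + 3)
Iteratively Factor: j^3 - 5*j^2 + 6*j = (j)*(j^2 - 5*j + 6) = j*(j - 2)*(j - 3)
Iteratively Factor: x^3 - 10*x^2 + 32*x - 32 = (x - 4)*(x^2 - 6*x + 8) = (x - 4)^2*(x - 2)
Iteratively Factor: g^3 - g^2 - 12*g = (g)*(g^2 - g - 12) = g*(g + 3)*(g - 4)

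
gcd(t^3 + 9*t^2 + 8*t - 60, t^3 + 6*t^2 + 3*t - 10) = t + 5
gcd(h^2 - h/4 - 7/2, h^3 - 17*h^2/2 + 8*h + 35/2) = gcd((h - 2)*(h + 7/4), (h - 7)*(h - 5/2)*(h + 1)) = 1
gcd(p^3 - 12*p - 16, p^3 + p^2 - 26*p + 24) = p - 4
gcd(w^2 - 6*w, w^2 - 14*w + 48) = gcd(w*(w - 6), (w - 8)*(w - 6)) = w - 6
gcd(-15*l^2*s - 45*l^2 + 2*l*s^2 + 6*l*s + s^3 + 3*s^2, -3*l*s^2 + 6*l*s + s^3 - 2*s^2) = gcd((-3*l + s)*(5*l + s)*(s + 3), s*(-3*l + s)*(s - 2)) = -3*l + s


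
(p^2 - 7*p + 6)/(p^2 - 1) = (p - 6)/(p + 1)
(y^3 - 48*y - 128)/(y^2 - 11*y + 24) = (y^2 + 8*y + 16)/(y - 3)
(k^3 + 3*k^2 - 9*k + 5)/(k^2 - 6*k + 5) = (k^2 + 4*k - 5)/(k - 5)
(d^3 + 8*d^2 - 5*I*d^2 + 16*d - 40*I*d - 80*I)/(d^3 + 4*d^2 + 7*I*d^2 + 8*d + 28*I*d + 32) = (d^2 + d*(4 - 5*I) - 20*I)/(d^2 + 7*I*d + 8)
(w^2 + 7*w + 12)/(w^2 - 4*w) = (w^2 + 7*w + 12)/(w*(w - 4))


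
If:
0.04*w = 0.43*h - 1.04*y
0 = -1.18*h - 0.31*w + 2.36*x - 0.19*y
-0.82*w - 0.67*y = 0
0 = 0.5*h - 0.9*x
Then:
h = 0.00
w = 0.00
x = 0.00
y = 0.00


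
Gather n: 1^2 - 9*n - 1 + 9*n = 0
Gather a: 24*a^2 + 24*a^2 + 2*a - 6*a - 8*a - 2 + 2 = 48*a^2 - 12*a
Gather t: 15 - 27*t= 15 - 27*t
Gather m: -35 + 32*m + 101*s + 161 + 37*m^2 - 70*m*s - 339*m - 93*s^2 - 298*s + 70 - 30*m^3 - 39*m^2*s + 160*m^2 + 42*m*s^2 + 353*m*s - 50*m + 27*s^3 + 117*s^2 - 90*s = -30*m^3 + m^2*(197 - 39*s) + m*(42*s^2 + 283*s - 357) + 27*s^3 + 24*s^2 - 287*s + 196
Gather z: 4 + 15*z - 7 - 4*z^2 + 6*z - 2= -4*z^2 + 21*z - 5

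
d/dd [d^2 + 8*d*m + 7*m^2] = 2*d + 8*m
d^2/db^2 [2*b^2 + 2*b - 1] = 4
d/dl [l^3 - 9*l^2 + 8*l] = 3*l^2 - 18*l + 8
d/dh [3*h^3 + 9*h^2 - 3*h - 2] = 9*h^2 + 18*h - 3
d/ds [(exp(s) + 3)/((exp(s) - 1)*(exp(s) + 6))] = (-exp(2*s) - 6*exp(s) - 21)*exp(s)/(exp(4*s) + 10*exp(3*s) + 13*exp(2*s) - 60*exp(s) + 36)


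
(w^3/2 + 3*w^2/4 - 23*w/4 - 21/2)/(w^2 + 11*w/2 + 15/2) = (2*w^2 - 3*w - 14)/(2*(2*w + 5))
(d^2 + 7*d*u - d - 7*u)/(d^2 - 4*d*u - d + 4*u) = (-d - 7*u)/(-d + 4*u)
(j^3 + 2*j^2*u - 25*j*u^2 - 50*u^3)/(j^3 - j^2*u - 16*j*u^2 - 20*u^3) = (j + 5*u)/(j + 2*u)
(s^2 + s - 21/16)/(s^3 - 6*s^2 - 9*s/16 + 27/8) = (4*s + 7)/(4*s^2 - 21*s - 18)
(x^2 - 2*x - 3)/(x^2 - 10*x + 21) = (x + 1)/(x - 7)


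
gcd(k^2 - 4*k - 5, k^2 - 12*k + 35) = k - 5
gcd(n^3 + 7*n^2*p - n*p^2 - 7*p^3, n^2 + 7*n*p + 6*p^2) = n + p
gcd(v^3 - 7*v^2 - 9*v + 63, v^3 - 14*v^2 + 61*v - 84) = v^2 - 10*v + 21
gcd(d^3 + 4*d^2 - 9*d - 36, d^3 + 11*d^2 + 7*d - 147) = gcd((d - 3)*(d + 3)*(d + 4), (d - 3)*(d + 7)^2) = d - 3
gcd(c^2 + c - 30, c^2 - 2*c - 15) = c - 5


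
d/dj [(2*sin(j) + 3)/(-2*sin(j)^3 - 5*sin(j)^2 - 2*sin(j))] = 2*(18*sin(j) - sin(3*j) - 7*cos(2*j) + 10)*cos(j)/((sin(j) + 2)^2*(2*sin(j) + 1)^2*sin(j)^2)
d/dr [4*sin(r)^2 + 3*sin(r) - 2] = (8*sin(r) + 3)*cos(r)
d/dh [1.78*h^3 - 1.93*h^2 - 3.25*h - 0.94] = 5.34*h^2 - 3.86*h - 3.25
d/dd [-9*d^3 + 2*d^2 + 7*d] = -27*d^2 + 4*d + 7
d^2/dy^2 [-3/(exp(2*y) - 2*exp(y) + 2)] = 6*(-4*(1 - exp(y))^2*exp(y) + (2*exp(y) - 1)*(exp(2*y) - 2*exp(y) + 2))*exp(y)/(exp(2*y) - 2*exp(y) + 2)^3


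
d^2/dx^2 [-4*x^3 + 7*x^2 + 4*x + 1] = 14 - 24*x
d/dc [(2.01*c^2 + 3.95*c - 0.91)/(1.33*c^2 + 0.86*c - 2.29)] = (-3.5249*c^2 - 6.7852*c - 8.2629)/(1.7689*c^4 + 2.2876*c^3 - 5.3518*c^2 - 3.9388*c + 5.2441)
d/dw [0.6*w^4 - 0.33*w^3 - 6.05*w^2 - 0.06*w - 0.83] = 2.4*w^3 - 0.99*w^2 - 12.1*w - 0.06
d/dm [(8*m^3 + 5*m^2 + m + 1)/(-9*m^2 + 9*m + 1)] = 2*(-36*m^4 + 72*m^3 + 39*m^2 + 14*m - 4)/(81*m^4 - 162*m^3 + 63*m^2 + 18*m + 1)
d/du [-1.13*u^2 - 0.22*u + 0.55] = -2.26*u - 0.22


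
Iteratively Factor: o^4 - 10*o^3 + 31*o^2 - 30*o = (o - 2)*(o^3 - 8*o^2 + 15*o) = (o - 5)*(o - 2)*(o^2 - 3*o) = (o - 5)*(o - 3)*(o - 2)*(o)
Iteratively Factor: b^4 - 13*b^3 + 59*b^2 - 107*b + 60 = (b - 4)*(b^3 - 9*b^2 + 23*b - 15) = (b - 4)*(b - 3)*(b^2 - 6*b + 5) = (b - 4)*(b - 3)*(b - 1)*(b - 5)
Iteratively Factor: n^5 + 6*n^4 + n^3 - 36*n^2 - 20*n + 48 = (n - 2)*(n^4 + 8*n^3 + 17*n^2 - 2*n - 24) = (n - 2)*(n + 4)*(n^3 + 4*n^2 + n - 6) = (n - 2)*(n - 1)*(n + 4)*(n^2 + 5*n + 6) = (n - 2)*(n - 1)*(n + 3)*(n + 4)*(n + 2)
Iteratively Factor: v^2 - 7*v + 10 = (v - 5)*(v - 2)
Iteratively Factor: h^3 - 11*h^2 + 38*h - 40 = (h - 5)*(h^2 - 6*h + 8) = (h - 5)*(h - 4)*(h - 2)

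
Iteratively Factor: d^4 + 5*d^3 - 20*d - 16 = (d + 1)*(d^3 + 4*d^2 - 4*d - 16) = (d - 2)*(d + 1)*(d^2 + 6*d + 8) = (d - 2)*(d + 1)*(d + 2)*(d + 4)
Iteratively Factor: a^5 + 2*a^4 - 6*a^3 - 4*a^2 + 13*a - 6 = (a - 1)*(a^4 + 3*a^3 - 3*a^2 - 7*a + 6) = (a - 1)*(a + 2)*(a^3 + a^2 - 5*a + 3) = (a - 1)^2*(a + 2)*(a^2 + 2*a - 3) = (a - 1)^2*(a + 2)*(a + 3)*(a - 1)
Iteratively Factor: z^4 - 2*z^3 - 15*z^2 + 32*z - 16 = (z - 1)*(z^3 - z^2 - 16*z + 16) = (z - 1)^2*(z^2 - 16) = (z - 1)^2*(z + 4)*(z - 4)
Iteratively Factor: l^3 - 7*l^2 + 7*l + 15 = (l - 5)*(l^2 - 2*l - 3) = (l - 5)*(l - 3)*(l + 1)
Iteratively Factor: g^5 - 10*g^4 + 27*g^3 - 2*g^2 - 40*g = (g - 5)*(g^4 - 5*g^3 + 2*g^2 + 8*g) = g*(g - 5)*(g^3 - 5*g^2 + 2*g + 8) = g*(g - 5)*(g - 4)*(g^2 - g - 2) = g*(g - 5)*(g - 4)*(g + 1)*(g - 2)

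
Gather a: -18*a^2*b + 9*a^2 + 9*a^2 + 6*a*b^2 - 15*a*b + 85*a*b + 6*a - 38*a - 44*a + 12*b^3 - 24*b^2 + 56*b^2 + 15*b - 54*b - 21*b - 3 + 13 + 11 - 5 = a^2*(18 - 18*b) + a*(6*b^2 + 70*b - 76) + 12*b^3 + 32*b^2 - 60*b + 16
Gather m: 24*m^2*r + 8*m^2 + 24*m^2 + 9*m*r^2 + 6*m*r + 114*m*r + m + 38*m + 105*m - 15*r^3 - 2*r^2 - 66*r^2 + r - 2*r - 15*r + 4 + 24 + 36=m^2*(24*r + 32) + m*(9*r^2 + 120*r + 144) - 15*r^3 - 68*r^2 - 16*r + 64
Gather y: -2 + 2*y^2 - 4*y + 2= 2*y^2 - 4*y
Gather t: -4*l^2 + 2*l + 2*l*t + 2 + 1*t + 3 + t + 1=-4*l^2 + 2*l + t*(2*l + 2) + 6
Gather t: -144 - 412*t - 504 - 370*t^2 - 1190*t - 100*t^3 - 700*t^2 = -100*t^3 - 1070*t^2 - 1602*t - 648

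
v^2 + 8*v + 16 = (v + 4)^2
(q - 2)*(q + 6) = q^2 + 4*q - 12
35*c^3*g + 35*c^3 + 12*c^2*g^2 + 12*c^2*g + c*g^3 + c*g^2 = (5*c + g)*(7*c + g)*(c*g + c)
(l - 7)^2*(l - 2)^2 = l^4 - 18*l^3 + 109*l^2 - 252*l + 196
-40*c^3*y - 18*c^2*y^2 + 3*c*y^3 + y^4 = y*(-4*c + y)*(2*c + y)*(5*c + y)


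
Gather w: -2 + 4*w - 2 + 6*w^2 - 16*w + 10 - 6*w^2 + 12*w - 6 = 0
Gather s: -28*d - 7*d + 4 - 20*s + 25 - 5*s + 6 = -35*d - 25*s + 35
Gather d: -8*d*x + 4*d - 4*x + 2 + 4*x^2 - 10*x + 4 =d*(4 - 8*x) + 4*x^2 - 14*x + 6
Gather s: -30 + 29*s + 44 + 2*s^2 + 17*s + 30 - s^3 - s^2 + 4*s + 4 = -s^3 + s^2 + 50*s + 48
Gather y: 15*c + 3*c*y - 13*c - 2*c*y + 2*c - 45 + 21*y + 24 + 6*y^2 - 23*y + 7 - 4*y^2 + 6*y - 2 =4*c + 2*y^2 + y*(c + 4) - 16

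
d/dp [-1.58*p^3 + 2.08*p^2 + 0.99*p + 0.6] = -4.74*p^2 + 4.16*p + 0.99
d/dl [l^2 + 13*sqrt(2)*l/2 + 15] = 2*l + 13*sqrt(2)/2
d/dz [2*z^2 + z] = 4*z + 1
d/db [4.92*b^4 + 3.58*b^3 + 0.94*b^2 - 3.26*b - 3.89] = 19.68*b^3 + 10.74*b^2 + 1.88*b - 3.26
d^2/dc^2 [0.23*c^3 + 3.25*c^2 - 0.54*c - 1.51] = 1.38*c + 6.5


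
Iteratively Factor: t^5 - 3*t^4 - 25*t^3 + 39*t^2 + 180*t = (t)*(t^4 - 3*t^3 - 25*t^2 + 39*t + 180) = t*(t - 4)*(t^3 + t^2 - 21*t - 45) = t*(t - 4)*(t + 3)*(t^2 - 2*t - 15) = t*(t - 4)*(t + 3)^2*(t - 5)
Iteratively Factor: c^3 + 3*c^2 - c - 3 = (c - 1)*(c^2 + 4*c + 3) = (c - 1)*(c + 1)*(c + 3)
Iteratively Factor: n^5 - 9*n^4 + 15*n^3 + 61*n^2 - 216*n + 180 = (n - 3)*(n^4 - 6*n^3 - 3*n^2 + 52*n - 60) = (n - 3)*(n - 2)*(n^3 - 4*n^2 - 11*n + 30) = (n - 3)*(n - 2)^2*(n^2 - 2*n - 15) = (n - 5)*(n - 3)*(n - 2)^2*(n + 3)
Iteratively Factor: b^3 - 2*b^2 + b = (b - 1)*(b^2 - b) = (b - 1)^2*(b)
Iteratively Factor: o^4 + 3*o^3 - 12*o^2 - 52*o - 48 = (o + 2)*(o^3 + o^2 - 14*o - 24) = (o + 2)*(o + 3)*(o^2 - 2*o - 8) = (o + 2)^2*(o + 3)*(o - 4)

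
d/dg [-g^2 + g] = 1 - 2*g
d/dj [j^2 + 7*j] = 2*j + 7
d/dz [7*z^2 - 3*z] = 14*z - 3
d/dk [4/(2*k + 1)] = -8/(2*k + 1)^2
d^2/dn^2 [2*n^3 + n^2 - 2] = 12*n + 2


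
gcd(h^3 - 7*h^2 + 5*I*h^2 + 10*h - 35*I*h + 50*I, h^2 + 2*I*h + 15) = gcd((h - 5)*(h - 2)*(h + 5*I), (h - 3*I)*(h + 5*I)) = h + 5*I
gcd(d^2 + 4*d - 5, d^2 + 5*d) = d + 5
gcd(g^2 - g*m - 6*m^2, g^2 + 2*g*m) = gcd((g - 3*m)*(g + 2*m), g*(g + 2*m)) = g + 2*m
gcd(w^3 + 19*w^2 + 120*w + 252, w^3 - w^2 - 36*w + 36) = w + 6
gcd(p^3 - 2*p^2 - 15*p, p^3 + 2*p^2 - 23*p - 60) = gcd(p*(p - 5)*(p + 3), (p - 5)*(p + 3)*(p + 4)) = p^2 - 2*p - 15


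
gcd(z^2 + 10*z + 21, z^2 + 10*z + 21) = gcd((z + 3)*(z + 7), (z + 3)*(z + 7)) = z^2 + 10*z + 21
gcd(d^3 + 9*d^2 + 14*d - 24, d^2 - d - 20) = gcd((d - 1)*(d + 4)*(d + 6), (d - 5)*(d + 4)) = d + 4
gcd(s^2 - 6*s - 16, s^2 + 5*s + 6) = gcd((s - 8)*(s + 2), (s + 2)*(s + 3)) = s + 2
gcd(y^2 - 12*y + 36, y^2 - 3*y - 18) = y - 6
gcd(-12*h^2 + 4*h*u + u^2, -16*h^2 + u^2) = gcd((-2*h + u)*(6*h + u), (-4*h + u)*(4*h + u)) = 1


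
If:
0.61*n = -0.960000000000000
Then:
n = -1.57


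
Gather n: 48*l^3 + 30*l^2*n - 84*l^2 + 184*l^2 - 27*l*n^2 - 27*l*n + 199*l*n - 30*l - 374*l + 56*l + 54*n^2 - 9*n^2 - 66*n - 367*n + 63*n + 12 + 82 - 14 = 48*l^3 + 100*l^2 - 348*l + n^2*(45 - 27*l) + n*(30*l^2 + 172*l - 370) + 80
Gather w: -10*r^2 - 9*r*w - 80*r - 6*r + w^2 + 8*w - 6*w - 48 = -10*r^2 - 86*r + w^2 + w*(2 - 9*r) - 48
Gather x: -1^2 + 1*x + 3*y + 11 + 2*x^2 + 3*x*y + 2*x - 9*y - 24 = 2*x^2 + x*(3*y + 3) - 6*y - 14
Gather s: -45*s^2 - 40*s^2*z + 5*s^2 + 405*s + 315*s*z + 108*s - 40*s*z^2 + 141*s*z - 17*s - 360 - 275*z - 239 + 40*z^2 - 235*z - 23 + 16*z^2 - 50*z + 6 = s^2*(-40*z - 40) + s*(-40*z^2 + 456*z + 496) + 56*z^2 - 560*z - 616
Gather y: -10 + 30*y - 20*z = 30*y - 20*z - 10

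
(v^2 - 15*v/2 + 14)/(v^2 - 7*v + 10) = (v^2 - 15*v/2 + 14)/(v^2 - 7*v + 10)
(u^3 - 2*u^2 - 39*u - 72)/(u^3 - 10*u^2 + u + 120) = (u + 3)/(u - 5)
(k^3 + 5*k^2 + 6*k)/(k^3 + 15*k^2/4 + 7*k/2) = 4*(k + 3)/(4*k + 7)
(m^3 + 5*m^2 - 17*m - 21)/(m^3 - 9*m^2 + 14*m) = (m^3 + 5*m^2 - 17*m - 21)/(m*(m^2 - 9*m + 14))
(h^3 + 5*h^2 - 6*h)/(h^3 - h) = (h + 6)/(h + 1)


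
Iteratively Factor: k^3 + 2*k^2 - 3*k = (k + 3)*(k^2 - k) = k*(k + 3)*(k - 1)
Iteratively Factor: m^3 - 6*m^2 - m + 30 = (m - 3)*(m^2 - 3*m - 10) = (m - 3)*(m + 2)*(m - 5)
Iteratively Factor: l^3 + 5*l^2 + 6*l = (l)*(l^2 + 5*l + 6) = l*(l + 3)*(l + 2)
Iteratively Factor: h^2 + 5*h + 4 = (h + 4)*(h + 1)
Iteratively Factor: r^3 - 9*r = (r + 3)*(r^2 - 3*r) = (r - 3)*(r + 3)*(r)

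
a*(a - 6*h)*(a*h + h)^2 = a^4*h^2 - 6*a^3*h^3 + 2*a^3*h^2 - 12*a^2*h^3 + a^2*h^2 - 6*a*h^3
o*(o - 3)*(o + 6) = o^3 + 3*o^2 - 18*o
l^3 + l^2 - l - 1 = (l - 1)*(l + 1)^2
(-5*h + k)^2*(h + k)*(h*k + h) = 25*h^4*k + 25*h^4 + 15*h^3*k^2 + 15*h^3*k - 9*h^2*k^3 - 9*h^2*k^2 + h*k^4 + h*k^3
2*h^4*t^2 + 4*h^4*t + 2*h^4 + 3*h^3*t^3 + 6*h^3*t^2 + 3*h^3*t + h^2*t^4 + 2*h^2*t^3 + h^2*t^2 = (h + t)*(2*h + t)*(h*t + h)^2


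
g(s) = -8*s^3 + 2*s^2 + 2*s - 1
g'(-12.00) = -3502.00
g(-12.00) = 14087.00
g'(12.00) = -3406.00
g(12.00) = -13513.00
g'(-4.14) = -425.91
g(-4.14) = 592.66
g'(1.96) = -82.36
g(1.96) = -49.63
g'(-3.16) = -250.29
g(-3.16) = 265.09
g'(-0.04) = 1.80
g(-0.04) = -1.08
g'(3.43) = -266.64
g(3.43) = -293.44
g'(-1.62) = -67.47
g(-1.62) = 35.02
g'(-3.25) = -264.50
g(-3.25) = 288.25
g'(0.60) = -4.24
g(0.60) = -0.81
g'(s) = -24*s^2 + 4*s + 2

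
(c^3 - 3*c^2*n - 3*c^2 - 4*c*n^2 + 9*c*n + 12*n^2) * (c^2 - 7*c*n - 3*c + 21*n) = c^5 - 10*c^4*n - 6*c^4 + 17*c^3*n^2 + 60*c^3*n + 9*c^3 + 28*c^2*n^3 - 102*c^2*n^2 - 90*c^2*n - 168*c*n^3 + 153*c*n^2 + 252*n^3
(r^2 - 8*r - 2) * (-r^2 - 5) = -r^4 + 8*r^3 - 3*r^2 + 40*r + 10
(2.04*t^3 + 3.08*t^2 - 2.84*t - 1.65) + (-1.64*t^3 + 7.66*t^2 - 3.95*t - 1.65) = 0.4*t^3 + 10.74*t^2 - 6.79*t - 3.3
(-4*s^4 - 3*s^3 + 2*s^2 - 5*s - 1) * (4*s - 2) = -16*s^5 - 4*s^4 + 14*s^3 - 24*s^2 + 6*s + 2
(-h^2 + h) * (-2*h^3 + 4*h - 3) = 2*h^5 - 2*h^4 - 4*h^3 + 7*h^2 - 3*h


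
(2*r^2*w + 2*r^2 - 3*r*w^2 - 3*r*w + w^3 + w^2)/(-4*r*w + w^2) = (-2*r^2*w - 2*r^2 + 3*r*w^2 + 3*r*w - w^3 - w^2)/(w*(4*r - w))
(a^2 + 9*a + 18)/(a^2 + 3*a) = (a + 6)/a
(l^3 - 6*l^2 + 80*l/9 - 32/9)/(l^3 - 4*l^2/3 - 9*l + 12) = (3*l^2 - 14*l + 8)/(3*(l^2 - 9))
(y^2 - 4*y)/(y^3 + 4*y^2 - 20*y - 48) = y/(y^2 + 8*y + 12)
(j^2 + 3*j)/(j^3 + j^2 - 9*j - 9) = j/(j^2 - 2*j - 3)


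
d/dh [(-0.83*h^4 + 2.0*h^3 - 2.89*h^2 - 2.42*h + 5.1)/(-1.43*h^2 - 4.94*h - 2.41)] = (2.3738*h^5 + 9.4406*h^4 - 11.7588*h^3 - 3.644*h^2 + 28.5158*h + 31.0262)/(2.0449*h^4 + 14.1284*h^3 + 31.2962*h^2 + 23.8108*h + 5.8081)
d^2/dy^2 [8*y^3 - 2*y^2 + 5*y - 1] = 48*y - 4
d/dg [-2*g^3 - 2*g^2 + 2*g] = -6*g^2 - 4*g + 2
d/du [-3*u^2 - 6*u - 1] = -6*u - 6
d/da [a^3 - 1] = 3*a^2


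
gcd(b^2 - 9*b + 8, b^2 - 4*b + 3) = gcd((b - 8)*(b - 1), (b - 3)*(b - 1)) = b - 1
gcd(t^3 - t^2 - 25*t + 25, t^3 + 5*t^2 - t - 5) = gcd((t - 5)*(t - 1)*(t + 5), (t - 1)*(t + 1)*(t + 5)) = t^2 + 4*t - 5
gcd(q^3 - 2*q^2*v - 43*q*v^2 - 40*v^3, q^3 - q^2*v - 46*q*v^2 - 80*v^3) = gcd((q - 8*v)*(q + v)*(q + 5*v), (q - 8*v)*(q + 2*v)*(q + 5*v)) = q^2 - 3*q*v - 40*v^2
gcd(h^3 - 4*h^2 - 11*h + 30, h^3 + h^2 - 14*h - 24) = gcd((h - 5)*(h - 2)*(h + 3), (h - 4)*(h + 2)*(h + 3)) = h + 3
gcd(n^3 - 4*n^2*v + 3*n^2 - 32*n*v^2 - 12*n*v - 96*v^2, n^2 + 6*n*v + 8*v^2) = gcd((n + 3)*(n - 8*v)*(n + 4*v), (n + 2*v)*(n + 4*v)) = n + 4*v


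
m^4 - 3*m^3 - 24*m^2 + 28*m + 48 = (m - 6)*(m - 2)*(m + 1)*(m + 4)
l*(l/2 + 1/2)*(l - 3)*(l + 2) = l^4/2 - 7*l^2/2 - 3*l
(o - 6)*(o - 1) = o^2 - 7*o + 6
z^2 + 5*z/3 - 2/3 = (z - 1/3)*(z + 2)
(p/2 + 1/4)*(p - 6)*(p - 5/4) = p^3/2 - 27*p^2/8 + 31*p/16 + 15/8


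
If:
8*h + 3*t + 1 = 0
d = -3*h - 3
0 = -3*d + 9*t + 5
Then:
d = -26/5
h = 11/15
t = -103/45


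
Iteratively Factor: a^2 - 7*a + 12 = (a - 4)*(a - 3)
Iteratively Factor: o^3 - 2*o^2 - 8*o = (o)*(o^2 - 2*o - 8) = o*(o - 4)*(o + 2)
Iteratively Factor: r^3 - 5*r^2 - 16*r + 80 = (r + 4)*(r^2 - 9*r + 20) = (r - 5)*(r + 4)*(r - 4)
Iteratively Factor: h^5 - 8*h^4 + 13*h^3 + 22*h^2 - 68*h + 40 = (h + 2)*(h^4 - 10*h^3 + 33*h^2 - 44*h + 20) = (h - 2)*(h + 2)*(h^3 - 8*h^2 + 17*h - 10) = (h - 2)*(h - 1)*(h + 2)*(h^2 - 7*h + 10) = (h - 5)*(h - 2)*(h - 1)*(h + 2)*(h - 2)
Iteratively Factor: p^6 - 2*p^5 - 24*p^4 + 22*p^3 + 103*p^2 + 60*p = (p + 1)*(p^5 - 3*p^4 - 21*p^3 + 43*p^2 + 60*p) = p*(p + 1)*(p^4 - 3*p^3 - 21*p^2 + 43*p + 60) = p*(p - 3)*(p + 1)*(p^3 - 21*p - 20) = p*(p - 3)*(p + 1)^2*(p^2 - p - 20) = p*(p - 3)*(p + 1)^2*(p + 4)*(p - 5)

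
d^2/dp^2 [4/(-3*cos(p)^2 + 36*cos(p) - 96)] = 4*(4*sin(p)^4 - 18*sin(p)^2 + 429*cos(p) - 9*cos(3*p) - 210)/(3*(cos(p) - 8)^3*(cos(p) - 4)^3)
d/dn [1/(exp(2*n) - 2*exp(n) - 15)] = 2*(1 - exp(n))*exp(n)/(-exp(2*n) + 2*exp(n) + 15)^2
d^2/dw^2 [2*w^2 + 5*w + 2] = 4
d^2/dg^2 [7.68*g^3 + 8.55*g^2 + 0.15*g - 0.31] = 46.08*g + 17.1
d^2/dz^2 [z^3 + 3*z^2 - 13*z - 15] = 6*z + 6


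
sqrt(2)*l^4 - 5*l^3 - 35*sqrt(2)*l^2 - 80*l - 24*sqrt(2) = (l - 6*sqrt(2))*(l + sqrt(2))*(l + 2*sqrt(2))*(sqrt(2)*l + 1)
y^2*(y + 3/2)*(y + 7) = y^4 + 17*y^3/2 + 21*y^2/2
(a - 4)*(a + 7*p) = a^2 + 7*a*p - 4*a - 28*p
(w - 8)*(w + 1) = w^2 - 7*w - 8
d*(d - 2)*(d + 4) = d^3 + 2*d^2 - 8*d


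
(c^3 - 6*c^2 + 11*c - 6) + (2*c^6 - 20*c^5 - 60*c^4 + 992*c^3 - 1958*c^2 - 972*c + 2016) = 2*c^6 - 20*c^5 - 60*c^4 + 993*c^3 - 1964*c^2 - 961*c + 2010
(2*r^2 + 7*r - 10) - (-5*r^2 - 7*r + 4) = 7*r^2 + 14*r - 14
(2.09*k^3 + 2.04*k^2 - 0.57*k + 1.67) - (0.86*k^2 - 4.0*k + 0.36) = 2.09*k^3 + 1.18*k^2 + 3.43*k + 1.31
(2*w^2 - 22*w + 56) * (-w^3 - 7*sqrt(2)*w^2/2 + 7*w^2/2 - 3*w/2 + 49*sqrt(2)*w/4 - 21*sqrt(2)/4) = -2*w^5 - 7*sqrt(2)*w^4 + 29*w^4 - 136*w^3 + 203*sqrt(2)*w^3/2 - 476*sqrt(2)*w^2 + 229*w^2 - 84*w + 1603*sqrt(2)*w/2 - 294*sqrt(2)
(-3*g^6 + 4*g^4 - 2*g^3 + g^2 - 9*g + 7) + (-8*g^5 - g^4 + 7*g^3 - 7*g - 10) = -3*g^6 - 8*g^5 + 3*g^4 + 5*g^3 + g^2 - 16*g - 3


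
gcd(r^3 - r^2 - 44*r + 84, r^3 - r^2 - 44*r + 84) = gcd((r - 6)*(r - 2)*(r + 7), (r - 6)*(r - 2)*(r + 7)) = r^3 - r^2 - 44*r + 84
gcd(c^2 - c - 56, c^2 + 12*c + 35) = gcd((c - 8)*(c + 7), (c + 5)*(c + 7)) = c + 7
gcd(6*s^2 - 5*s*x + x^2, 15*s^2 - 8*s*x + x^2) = -3*s + x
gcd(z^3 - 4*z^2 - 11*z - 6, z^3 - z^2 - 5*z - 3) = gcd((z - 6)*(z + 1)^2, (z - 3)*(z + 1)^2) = z^2 + 2*z + 1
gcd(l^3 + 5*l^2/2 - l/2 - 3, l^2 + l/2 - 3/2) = l^2 + l/2 - 3/2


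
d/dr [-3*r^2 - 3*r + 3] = -6*r - 3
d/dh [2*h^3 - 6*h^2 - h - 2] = 6*h^2 - 12*h - 1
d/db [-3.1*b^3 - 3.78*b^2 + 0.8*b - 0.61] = -9.3*b^2 - 7.56*b + 0.8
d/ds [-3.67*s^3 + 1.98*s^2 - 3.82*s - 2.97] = -11.01*s^2 + 3.96*s - 3.82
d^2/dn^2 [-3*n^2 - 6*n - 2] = -6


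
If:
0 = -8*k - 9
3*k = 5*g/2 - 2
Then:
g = -11/20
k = -9/8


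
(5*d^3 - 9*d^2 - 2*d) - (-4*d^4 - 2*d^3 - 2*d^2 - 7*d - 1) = 4*d^4 + 7*d^3 - 7*d^2 + 5*d + 1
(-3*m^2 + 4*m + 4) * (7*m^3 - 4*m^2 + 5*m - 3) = -21*m^5 + 40*m^4 - 3*m^3 + 13*m^2 + 8*m - 12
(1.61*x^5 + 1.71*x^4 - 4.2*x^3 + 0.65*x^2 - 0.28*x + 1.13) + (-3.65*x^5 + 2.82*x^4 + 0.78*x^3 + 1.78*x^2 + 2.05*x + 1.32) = -2.04*x^5 + 4.53*x^4 - 3.42*x^3 + 2.43*x^2 + 1.77*x + 2.45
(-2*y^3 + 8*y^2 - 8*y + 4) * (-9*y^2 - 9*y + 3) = 18*y^5 - 54*y^4 - 6*y^3 + 60*y^2 - 60*y + 12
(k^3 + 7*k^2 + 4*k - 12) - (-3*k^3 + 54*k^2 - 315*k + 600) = 4*k^3 - 47*k^2 + 319*k - 612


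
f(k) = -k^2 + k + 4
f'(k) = 1 - 2*k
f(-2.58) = -5.24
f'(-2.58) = 6.16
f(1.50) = 3.25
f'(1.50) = -2.00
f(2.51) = 0.21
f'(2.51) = -4.02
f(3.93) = -7.51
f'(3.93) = -6.86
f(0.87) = 4.11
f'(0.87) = -0.74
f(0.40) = 4.24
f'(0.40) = 0.20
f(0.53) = 4.25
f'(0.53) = -0.06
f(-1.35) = 0.83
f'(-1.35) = 3.70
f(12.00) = -128.00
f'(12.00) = -23.00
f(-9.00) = -86.00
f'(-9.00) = 19.00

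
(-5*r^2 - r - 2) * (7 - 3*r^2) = 15*r^4 + 3*r^3 - 29*r^2 - 7*r - 14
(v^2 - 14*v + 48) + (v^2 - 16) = 2*v^2 - 14*v + 32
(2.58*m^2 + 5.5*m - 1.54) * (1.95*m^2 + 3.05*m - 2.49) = 5.031*m^4 + 18.594*m^3 + 7.3478*m^2 - 18.392*m + 3.8346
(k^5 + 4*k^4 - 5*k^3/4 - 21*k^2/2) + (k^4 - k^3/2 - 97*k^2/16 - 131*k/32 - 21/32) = k^5 + 5*k^4 - 7*k^3/4 - 265*k^2/16 - 131*k/32 - 21/32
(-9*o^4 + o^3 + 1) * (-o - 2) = 9*o^5 + 17*o^4 - 2*o^3 - o - 2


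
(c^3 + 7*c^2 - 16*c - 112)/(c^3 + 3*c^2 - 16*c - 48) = (c + 7)/(c + 3)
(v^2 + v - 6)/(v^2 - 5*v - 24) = (v - 2)/(v - 8)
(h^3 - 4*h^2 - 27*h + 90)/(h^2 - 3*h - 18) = (h^2 + 2*h - 15)/(h + 3)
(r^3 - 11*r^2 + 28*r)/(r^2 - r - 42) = r*(r - 4)/(r + 6)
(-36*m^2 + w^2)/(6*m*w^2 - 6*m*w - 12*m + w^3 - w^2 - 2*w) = (-6*m + w)/(w^2 - w - 2)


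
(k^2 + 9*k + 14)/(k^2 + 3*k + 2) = (k + 7)/(k + 1)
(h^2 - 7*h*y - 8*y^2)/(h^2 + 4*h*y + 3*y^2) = (h - 8*y)/(h + 3*y)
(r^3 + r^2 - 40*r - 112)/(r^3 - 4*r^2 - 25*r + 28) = (r + 4)/(r - 1)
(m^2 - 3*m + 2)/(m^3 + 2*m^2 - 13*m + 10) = 1/(m + 5)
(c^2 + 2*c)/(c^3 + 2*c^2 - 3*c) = (c + 2)/(c^2 + 2*c - 3)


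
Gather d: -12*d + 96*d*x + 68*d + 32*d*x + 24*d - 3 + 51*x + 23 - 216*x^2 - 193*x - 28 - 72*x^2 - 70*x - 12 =d*(128*x + 80) - 288*x^2 - 212*x - 20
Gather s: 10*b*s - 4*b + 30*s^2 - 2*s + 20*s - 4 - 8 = -4*b + 30*s^2 + s*(10*b + 18) - 12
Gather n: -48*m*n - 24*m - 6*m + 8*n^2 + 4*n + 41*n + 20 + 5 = -30*m + 8*n^2 + n*(45 - 48*m) + 25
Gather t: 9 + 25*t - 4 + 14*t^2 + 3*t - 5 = 14*t^2 + 28*t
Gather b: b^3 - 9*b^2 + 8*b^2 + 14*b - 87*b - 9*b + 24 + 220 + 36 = b^3 - b^2 - 82*b + 280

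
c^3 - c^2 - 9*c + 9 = (c - 3)*(c - 1)*(c + 3)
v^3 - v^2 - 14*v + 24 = (v - 3)*(v - 2)*(v + 4)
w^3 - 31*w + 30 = (w - 5)*(w - 1)*(w + 6)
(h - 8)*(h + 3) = h^2 - 5*h - 24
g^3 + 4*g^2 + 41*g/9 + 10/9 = (g + 1/3)*(g + 5/3)*(g + 2)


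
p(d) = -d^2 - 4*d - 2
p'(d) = -2*d - 4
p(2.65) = -19.62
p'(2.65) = -9.30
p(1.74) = -11.99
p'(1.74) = -7.48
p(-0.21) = -1.20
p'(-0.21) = -3.58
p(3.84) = -32.11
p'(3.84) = -11.68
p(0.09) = -2.37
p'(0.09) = -4.18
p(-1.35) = 1.58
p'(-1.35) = -1.30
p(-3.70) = -0.89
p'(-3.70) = 3.40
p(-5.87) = -12.98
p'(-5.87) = 7.74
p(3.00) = -23.00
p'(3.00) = -10.00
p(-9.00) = -47.00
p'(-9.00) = 14.00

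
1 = 1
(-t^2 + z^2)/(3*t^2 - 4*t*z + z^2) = (t + z)/(-3*t + z)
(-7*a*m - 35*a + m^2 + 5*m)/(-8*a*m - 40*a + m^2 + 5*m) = (7*a - m)/(8*a - m)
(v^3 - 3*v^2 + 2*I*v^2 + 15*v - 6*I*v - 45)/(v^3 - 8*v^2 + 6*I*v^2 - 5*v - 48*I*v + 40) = (v^2 - 3*v*(1 + I) + 9*I)/(v^2 + v*(-8 + I) - 8*I)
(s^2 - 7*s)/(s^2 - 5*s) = (s - 7)/(s - 5)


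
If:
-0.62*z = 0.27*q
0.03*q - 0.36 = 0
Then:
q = 12.00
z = -5.23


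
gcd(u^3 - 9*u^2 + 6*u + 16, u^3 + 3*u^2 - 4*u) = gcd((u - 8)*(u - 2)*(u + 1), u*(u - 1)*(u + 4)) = 1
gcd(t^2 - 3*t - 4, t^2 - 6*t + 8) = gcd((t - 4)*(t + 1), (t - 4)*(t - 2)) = t - 4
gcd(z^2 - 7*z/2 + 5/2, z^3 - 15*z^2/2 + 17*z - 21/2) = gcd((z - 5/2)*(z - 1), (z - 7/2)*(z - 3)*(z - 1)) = z - 1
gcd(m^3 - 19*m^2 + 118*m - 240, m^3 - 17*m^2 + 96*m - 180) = m^2 - 11*m + 30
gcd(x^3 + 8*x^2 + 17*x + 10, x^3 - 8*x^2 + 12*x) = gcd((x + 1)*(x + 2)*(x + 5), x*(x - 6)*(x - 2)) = 1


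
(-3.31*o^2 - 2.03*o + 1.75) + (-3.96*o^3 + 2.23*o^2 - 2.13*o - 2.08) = -3.96*o^3 - 1.08*o^2 - 4.16*o - 0.33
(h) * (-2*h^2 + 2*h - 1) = -2*h^3 + 2*h^2 - h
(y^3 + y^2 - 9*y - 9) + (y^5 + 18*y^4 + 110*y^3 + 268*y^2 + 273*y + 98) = y^5 + 18*y^4 + 111*y^3 + 269*y^2 + 264*y + 89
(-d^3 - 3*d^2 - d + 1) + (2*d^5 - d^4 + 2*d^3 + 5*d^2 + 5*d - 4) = 2*d^5 - d^4 + d^3 + 2*d^2 + 4*d - 3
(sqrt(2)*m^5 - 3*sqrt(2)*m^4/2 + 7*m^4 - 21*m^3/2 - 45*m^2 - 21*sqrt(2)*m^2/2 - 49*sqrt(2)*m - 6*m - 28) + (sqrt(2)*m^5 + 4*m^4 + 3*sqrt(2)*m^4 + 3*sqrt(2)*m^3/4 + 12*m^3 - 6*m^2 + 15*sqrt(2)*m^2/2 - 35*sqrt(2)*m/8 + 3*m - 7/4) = 2*sqrt(2)*m^5 + 3*sqrt(2)*m^4/2 + 11*m^4 + 3*sqrt(2)*m^3/4 + 3*m^3/2 - 51*m^2 - 3*sqrt(2)*m^2 - 427*sqrt(2)*m/8 - 3*m - 119/4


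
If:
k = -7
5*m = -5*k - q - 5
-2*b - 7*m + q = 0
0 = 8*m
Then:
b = 15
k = -7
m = 0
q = 30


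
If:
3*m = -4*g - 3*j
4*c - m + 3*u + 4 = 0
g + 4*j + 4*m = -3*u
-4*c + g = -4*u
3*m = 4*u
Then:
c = -183/248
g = -27/62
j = 44/31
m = -26/31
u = -39/62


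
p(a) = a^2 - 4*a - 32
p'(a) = 2*a - 4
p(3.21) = -34.54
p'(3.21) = 2.42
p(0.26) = -32.97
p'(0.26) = -3.48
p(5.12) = -26.27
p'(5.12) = 6.24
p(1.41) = -35.65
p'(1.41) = -1.18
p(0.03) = -32.12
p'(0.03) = -3.94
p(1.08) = -35.15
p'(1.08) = -1.84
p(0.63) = -34.12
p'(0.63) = -2.74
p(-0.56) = -29.45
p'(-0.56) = -5.12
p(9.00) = 13.00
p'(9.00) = 14.00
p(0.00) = -32.00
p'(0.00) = -4.00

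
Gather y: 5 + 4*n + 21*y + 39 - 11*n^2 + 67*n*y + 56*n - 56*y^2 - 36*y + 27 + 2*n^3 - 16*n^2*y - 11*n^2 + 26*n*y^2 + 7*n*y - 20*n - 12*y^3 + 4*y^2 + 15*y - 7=2*n^3 - 22*n^2 + 40*n - 12*y^3 + y^2*(26*n - 52) + y*(-16*n^2 + 74*n) + 64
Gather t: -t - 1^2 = -t - 1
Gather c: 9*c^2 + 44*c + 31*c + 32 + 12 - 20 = 9*c^2 + 75*c + 24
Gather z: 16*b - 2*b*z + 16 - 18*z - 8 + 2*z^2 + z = 16*b + 2*z^2 + z*(-2*b - 17) + 8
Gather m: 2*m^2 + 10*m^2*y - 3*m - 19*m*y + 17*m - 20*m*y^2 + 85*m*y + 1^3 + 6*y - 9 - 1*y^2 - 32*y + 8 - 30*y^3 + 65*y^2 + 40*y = m^2*(10*y + 2) + m*(-20*y^2 + 66*y + 14) - 30*y^3 + 64*y^2 + 14*y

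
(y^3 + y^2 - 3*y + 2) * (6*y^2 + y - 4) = 6*y^5 + 7*y^4 - 21*y^3 + 5*y^2 + 14*y - 8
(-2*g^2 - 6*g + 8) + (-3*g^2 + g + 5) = -5*g^2 - 5*g + 13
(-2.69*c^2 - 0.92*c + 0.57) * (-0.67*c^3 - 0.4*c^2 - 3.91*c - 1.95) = 1.8023*c^5 + 1.6924*c^4 + 10.504*c^3 + 8.6147*c^2 - 0.4347*c - 1.1115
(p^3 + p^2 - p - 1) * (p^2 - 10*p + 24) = p^5 - 9*p^4 + 13*p^3 + 33*p^2 - 14*p - 24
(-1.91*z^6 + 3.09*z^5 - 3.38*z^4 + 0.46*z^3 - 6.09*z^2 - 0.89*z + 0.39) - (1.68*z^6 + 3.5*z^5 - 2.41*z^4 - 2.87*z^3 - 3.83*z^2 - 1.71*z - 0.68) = -3.59*z^6 - 0.41*z^5 - 0.97*z^4 + 3.33*z^3 - 2.26*z^2 + 0.82*z + 1.07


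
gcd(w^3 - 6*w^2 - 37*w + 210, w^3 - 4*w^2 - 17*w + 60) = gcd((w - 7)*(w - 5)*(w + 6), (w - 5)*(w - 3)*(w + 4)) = w - 5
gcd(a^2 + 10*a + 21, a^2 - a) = 1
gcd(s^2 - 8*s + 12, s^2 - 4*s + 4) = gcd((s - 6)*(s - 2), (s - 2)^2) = s - 2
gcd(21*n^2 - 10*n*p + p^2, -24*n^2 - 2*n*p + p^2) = 1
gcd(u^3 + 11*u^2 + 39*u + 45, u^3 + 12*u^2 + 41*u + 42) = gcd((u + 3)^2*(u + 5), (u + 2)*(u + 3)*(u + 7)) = u + 3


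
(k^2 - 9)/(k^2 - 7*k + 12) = (k + 3)/(k - 4)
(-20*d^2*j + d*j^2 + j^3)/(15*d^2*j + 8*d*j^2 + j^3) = (-4*d + j)/(3*d + j)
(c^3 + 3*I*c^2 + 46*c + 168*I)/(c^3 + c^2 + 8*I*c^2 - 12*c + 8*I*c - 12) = (c^2 - 3*I*c + 28)/(c^2 + c*(1 + 2*I) + 2*I)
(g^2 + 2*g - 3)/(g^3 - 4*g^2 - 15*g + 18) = 1/(g - 6)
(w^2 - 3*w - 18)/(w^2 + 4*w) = (w^2 - 3*w - 18)/(w*(w + 4))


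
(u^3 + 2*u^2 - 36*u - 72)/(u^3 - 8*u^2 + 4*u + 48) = (u + 6)/(u - 4)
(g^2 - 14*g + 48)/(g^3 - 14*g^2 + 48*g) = 1/g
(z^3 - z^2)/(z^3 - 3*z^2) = (z - 1)/(z - 3)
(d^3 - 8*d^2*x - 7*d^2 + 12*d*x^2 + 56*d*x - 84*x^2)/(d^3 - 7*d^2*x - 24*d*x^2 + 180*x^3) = (-d^2 + 2*d*x + 7*d - 14*x)/(-d^2 + d*x + 30*x^2)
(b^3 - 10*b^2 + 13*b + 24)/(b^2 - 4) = (b^3 - 10*b^2 + 13*b + 24)/(b^2 - 4)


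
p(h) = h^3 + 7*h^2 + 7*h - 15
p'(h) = 3*h^2 + 14*h + 7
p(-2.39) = -5.40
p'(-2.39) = -9.32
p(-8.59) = -192.45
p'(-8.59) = 108.10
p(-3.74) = 4.42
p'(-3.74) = -3.40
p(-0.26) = -16.36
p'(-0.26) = 3.56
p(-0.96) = -16.15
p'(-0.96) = -3.68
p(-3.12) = 0.93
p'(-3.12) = -7.48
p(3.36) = 125.48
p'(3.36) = 87.91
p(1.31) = 8.43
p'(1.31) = 30.49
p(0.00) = -15.00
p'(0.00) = 7.00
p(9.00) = 1344.00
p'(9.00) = 376.00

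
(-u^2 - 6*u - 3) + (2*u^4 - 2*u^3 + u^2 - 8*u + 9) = 2*u^4 - 2*u^3 - 14*u + 6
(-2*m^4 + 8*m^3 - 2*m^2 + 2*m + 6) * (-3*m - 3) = 6*m^5 - 18*m^4 - 18*m^3 - 24*m - 18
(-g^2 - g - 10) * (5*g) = -5*g^3 - 5*g^2 - 50*g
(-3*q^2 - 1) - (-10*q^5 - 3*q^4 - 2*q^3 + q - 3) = 10*q^5 + 3*q^4 + 2*q^3 - 3*q^2 - q + 2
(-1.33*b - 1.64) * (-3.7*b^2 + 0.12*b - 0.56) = 4.921*b^3 + 5.9084*b^2 + 0.548*b + 0.9184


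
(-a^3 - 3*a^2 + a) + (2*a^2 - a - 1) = -a^3 - a^2 - 1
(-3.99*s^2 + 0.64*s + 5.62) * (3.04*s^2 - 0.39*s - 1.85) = -12.1296*s^4 + 3.5017*s^3 + 24.2167*s^2 - 3.3758*s - 10.397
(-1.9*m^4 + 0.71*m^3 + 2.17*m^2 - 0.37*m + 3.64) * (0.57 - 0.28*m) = 0.532*m^5 - 1.2818*m^4 - 0.2029*m^3 + 1.3405*m^2 - 1.2301*m + 2.0748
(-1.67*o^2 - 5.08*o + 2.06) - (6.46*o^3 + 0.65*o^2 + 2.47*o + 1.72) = -6.46*o^3 - 2.32*o^2 - 7.55*o + 0.34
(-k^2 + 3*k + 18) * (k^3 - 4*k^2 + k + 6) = -k^5 + 7*k^4 + 5*k^3 - 75*k^2 + 36*k + 108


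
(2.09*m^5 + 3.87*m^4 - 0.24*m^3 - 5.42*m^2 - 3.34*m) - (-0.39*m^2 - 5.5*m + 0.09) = 2.09*m^5 + 3.87*m^4 - 0.24*m^3 - 5.03*m^2 + 2.16*m - 0.09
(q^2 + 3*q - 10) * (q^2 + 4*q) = q^4 + 7*q^3 + 2*q^2 - 40*q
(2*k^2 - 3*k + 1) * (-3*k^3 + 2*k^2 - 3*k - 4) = -6*k^5 + 13*k^4 - 15*k^3 + 3*k^2 + 9*k - 4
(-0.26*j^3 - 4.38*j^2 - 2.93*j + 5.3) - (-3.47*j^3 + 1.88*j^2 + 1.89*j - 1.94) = 3.21*j^3 - 6.26*j^2 - 4.82*j + 7.24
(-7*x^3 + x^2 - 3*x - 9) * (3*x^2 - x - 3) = -21*x^5 + 10*x^4 + 11*x^3 - 27*x^2 + 18*x + 27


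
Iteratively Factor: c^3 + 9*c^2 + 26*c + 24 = (c + 4)*(c^2 + 5*c + 6) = (c + 3)*(c + 4)*(c + 2)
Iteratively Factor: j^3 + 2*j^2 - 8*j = (j - 2)*(j^2 + 4*j) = (j - 2)*(j + 4)*(j)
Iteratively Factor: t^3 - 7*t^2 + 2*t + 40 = (t + 2)*(t^2 - 9*t + 20) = (t - 4)*(t + 2)*(t - 5)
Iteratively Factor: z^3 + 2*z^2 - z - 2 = (z + 2)*(z^2 - 1) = (z + 1)*(z + 2)*(z - 1)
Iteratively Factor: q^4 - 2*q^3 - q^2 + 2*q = (q + 1)*(q^3 - 3*q^2 + 2*q) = (q - 2)*(q + 1)*(q^2 - q) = (q - 2)*(q - 1)*(q + 1)*(q)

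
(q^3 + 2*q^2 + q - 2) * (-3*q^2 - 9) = -3*q^5 - 6*q^4 - 12*q^3 - 12*q^2 - 9*q + 18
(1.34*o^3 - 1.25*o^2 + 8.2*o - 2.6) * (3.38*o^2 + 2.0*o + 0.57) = 4.5292*o^5 - 1.545*o^4 + 25.9798*o^3 + 6.8995*o^2 - 0.526000000000001*o - 1.482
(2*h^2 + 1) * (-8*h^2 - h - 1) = -16*h^4 - 2*h^3 - 10*h^2 - h - 1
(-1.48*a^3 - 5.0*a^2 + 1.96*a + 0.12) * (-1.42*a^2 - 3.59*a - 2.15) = 2.1016*a^5 + 12.4132*a^4 + 18.3488*a^3 + 3.5432*a^2 - 4.6448*a - 0.258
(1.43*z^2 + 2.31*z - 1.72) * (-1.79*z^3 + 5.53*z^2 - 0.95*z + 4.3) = -2.5597*z^5 + 3.773*z^4 + 14.4946*z^3 - 5.5571*z^2 + 11.567*z - 7.396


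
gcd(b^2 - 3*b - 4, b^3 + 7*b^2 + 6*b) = b + 1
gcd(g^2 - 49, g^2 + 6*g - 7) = g + 7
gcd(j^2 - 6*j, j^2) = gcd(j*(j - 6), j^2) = j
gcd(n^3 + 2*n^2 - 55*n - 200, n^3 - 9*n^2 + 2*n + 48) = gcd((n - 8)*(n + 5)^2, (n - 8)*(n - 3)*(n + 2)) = n - 8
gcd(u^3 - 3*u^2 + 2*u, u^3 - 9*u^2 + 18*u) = u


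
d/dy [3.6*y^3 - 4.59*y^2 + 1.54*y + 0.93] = 10.8*y^2 - 9.18*y + 1.54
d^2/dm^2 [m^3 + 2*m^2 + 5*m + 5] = 6*m + 4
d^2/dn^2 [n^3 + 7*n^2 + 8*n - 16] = 6*n + 14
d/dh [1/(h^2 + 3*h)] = (-2*h - 3)/(h^2*(h + 3)^2)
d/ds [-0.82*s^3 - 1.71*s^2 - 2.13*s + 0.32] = -2.46*s^2 - 3.42*s - 2.13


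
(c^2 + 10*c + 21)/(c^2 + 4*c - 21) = (c + 3)/(c - 3)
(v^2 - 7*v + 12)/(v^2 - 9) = (v - 4)/(v + 3)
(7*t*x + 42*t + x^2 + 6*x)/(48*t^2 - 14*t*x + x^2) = (7*t*x + 42*t + x^2 + 6*x)/(48*t^2 - 14*t*x + x^2)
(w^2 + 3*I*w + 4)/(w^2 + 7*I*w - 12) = (w - I)/(w + 3*I)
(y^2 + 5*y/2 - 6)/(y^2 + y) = (y^2 + 5*y/2 - 6)/(y*(y + 1))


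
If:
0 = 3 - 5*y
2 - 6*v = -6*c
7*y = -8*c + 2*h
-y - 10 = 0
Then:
No Solution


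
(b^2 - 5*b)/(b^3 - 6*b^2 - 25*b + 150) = b/(b^2 - b - 30)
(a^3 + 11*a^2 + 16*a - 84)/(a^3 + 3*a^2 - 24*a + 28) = (a + 6)/(a - 2)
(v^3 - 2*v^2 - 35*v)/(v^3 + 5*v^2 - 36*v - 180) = v*(v - 7)/(v^2 - 36)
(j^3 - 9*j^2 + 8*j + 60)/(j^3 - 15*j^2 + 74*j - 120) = (j + 2)/(j - 4)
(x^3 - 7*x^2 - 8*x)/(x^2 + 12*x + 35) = x*(x^2 - 7*x - 8)/(x^2 + 12*x + 35)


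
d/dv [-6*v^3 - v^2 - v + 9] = -18*v^2 - 2*v - 1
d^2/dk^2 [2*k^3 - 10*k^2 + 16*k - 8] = 12*k - 20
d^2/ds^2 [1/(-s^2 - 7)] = 2*(7 - 3*s^2)/(s^2 + 7)^3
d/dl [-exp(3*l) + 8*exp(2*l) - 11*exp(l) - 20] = (-3*exp(2*l) + 16*exp(l) - 11)*exp(l)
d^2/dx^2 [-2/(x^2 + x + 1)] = 4*(x^2 + x - (2*x + 1)^2 + 1)/(x^2 + x + 1)^3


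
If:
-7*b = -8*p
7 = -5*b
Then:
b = -7/5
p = -49/40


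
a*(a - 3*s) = a^2 - 3*a*s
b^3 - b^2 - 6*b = b*(b - 3)*(b + 2)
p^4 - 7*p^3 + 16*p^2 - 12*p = p*(p - 3)*(p - 2)^2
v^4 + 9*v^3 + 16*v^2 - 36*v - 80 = (v - 2)*(v + 2)*(v + 4)*(v + 5)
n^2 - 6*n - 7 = (n - 7)*(n + 1)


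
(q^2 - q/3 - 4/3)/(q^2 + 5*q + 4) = (q - 4/3)/(q + 4)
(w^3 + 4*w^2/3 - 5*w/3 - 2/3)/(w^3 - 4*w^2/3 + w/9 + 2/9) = 3*(w + 2)/(3*w - 2)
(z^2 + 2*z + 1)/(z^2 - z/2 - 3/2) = 2*(z + 1)/(2*z - 3)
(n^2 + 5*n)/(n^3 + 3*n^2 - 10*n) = 1/(n - 2)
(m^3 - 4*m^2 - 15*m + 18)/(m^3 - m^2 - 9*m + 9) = (m - 6)/(m - 3)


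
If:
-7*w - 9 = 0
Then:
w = -9/7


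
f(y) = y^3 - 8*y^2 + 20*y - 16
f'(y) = 3*y^2 - 16*y + 20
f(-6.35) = -721.63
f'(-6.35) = 242.57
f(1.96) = -0.00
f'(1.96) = 0.16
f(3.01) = -1.01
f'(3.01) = -0.98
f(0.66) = -6.00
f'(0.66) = 10.75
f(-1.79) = -83.17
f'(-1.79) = 58.25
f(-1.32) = -58.64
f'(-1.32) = 46.35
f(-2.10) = -102.54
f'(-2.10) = 66.83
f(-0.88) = -40.48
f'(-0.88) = 36.40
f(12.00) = 800.00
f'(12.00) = 260.00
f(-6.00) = -640.00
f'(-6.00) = 224.00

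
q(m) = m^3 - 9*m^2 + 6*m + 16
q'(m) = 3*m^2 - 18*m + 6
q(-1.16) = -4.63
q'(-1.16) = 30.92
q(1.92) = 1.42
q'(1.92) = -17.50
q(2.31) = -5.84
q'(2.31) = -19.57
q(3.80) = -36.29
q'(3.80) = -19.08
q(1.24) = 11.51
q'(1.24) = -11.71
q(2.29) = -5.45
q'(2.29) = -19.49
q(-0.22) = 14.23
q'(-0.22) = 10.11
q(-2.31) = -58.21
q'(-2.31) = 63.59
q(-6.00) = -560.00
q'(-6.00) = 222.00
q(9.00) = 70.00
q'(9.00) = 87.00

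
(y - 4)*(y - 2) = y^2 - 6*y + 8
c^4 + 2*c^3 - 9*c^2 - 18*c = c*(c - 3)*(c + 2)*(c + 3)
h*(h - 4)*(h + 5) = h^3 + h^2 - 20*h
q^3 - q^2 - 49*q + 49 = (q - 7)*(q - 1)*(q + 7)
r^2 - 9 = (r - 3)*(r + 3)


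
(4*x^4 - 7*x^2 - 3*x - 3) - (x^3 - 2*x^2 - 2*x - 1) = 4*x^4 - x^3 - 5*x^2 - x - 2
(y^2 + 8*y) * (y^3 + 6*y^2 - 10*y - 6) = y^5 + 14*y^4 + 38*y^3 - 86*y^2 - 48*y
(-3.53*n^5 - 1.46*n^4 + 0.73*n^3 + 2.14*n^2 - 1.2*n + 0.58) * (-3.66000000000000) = 12.9198*n^5 + 5.3436*n^4 - 2.6718*n^3 - 7.8324*n^2 + 4.392*n - 2.1228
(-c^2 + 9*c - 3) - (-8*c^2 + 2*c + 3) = 7*c^2 + 7*c - 6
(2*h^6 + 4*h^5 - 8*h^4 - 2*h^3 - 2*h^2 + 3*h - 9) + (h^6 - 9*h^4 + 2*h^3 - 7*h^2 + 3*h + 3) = 3*h^6 + 4*h^5 - 17*h^4 - 9*h^2 + 6*h - 6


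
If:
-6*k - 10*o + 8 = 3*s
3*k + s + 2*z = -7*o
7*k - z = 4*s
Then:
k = 91*z/125 + 224/125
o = -93*z/125 - 152/125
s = 128*z/125 + 392/125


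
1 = 1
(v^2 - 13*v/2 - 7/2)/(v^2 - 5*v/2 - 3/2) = (v - 7)/(v - 3)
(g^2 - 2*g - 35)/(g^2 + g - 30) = (g^2 - 2*g - 35)/(g^2 + g - 30)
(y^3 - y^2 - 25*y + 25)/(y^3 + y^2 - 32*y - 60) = (y^2 - 6*y + 5)/(y^2 - 4*y - 12)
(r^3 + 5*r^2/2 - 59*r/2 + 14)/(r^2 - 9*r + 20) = (2*r^2 + 13*r - 7)/(2*(r - 5))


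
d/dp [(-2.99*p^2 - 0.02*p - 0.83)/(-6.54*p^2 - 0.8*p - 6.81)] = (2.2612*p^2 + 29.8674*p - 0.5278)/(42.7716*p^4 + 10.464*p^3 + 89.7148*p^2 + 10.896*p + 46.3761)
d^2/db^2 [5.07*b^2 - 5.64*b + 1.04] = 10.1400000000000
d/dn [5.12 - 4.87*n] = -4.87000000000000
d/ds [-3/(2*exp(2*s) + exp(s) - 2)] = (12*exp(s) + 3)*exp(s)/(2*exp(2*s) + exp(s) - 2)^2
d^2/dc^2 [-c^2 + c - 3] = -2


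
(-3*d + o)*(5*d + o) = -15*d^2 + 2*d*o + o^2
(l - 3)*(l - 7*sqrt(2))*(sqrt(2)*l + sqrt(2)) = sqrt(2)*l^3 - 14*l^2 - 2*sqrt(2)*l^2 - 3*sqrt(2)*l + 28*l + 42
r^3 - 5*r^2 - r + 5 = (r - 5)*(r - 1)*(r + 1)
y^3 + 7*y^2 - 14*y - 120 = (y - 4)*(y + 5)*(y + 6)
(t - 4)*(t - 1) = t^2 - 5*t + 4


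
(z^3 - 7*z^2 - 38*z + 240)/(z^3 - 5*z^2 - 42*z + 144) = (z - 5)/(z - 3)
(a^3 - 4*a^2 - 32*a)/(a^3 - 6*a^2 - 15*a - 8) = a*(a + 4)/(a^2 + 2*a + 1)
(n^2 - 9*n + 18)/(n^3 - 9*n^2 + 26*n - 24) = (n - 6)/(n^2 - 6*n + 8)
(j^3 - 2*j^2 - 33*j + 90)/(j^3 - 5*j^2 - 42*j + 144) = (j - 5)/(j - 8)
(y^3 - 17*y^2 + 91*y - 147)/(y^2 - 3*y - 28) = (y^2 - 10*y + 21)/(y + 4)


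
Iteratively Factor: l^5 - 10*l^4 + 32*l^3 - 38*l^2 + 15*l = (l - 5)*(l^4 - 5*l^3 + 7*l^2 - 3*l) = (l - 5)*(l - 1)*(l^3 - 4*l^2 + 3*l) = (l - 5)*(l - 1)^2*(l^2 - 3*l) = (l - 5)*(l - 3)*(l - 1)^2*(l)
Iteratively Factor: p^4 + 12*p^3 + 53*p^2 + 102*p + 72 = (p + 4)*(p^3 + 8*p^2 + 21*p + 18) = (p + 3)*(p + 4)*(p^2 + 5*p + 6) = (p + 3)^2*(p + 4)*(p + 2)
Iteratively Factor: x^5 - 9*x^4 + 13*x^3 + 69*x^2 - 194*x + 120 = (x - 4)*(x^4 - 5*x^3 - 7*x^2 + 41*x - 30) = (x - 4)*(x - 2)*(x^3 - 3*x^2 - 13*x + 15) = (x - 4)*(x - 2)*(x + 3)*(x^2 - 6*x + 5) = (x - 4)*(x - 2)*(x - 1)*(x + 3)*(x - 5)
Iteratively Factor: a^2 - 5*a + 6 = (a - 2)*(a - 3)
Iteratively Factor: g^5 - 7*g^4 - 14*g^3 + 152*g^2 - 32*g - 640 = (g + 4)*(g^4 - 11*g^3 + 30*g^2 + 32*g - 160) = (g - 4)*(g + 4)*(g^3 - 7*g^2 + 2*g + 40) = (g - 4)*(g + 2)*(g + 4)*(g^2 - 9*g + 20) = (g - 4)^2*(g + 2)*(g + 4)*(g - 5)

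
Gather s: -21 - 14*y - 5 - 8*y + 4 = -22*y - 22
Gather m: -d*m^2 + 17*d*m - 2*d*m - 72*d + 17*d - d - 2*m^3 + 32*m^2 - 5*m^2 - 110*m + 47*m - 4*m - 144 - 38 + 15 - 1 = -56*d - 2*m^3 + m^2*(27 - d) + m*(15*d - 67) - 168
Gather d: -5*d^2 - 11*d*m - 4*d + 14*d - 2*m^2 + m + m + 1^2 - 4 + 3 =-5*d^2 + d*(10 - 11*m) - 2*m^2 + 2*m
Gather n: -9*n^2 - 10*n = -9*n^2 - 10*n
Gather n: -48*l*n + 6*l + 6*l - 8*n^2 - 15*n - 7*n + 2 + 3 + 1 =12*l - 8*n^2 + n*(-48*l - 22) + 6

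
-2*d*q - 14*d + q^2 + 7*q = (-2*d + q)*(q + 7)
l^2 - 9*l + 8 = (l - 8)*(l - 1)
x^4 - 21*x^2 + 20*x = x*(x - 4)*(x - 1)*(x + 5)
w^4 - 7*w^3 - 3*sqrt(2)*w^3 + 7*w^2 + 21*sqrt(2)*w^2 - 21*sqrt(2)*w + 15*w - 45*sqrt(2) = (w - 5)*(w - 3)*(w + 1)*(w - 3*sqrt(2))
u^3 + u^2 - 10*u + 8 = (u - 2)*(u - 1)*(u + 4)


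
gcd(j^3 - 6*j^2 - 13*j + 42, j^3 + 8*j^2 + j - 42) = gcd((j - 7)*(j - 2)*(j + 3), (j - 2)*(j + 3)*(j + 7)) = j^2 + j - 6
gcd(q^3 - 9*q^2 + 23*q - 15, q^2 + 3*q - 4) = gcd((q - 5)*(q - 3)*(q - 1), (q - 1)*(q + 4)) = q - 1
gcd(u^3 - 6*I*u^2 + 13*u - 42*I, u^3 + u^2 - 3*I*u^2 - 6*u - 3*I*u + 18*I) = 1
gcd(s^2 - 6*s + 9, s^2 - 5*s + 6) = s - 3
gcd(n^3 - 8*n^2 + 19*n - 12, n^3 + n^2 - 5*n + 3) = n - 1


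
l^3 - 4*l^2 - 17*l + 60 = (l - 5)*(l - 3)*(l + 4)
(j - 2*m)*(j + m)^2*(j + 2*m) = j^4 + 2*j^3*m - 3*j^2*m^2 - 8*j*m^3 - 4*m^4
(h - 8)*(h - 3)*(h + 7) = h^3 - 4*h^2 - 53*h + 168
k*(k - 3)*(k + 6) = k^3 + 3*k^2 - 18*k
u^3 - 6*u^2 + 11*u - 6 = (u - 3)*(u - 2)*(u - 1)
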